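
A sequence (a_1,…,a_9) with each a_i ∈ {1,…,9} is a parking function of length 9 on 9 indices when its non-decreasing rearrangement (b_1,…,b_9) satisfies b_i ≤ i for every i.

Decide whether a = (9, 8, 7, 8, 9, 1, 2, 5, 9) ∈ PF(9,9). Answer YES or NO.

NO

Rearranged: b = (1, 2, 5, 7, 8, 8, 9, 9, 9).
  b_1=1 ≤ 1
  b_2=2 ≤ 2
  b_3=5 > 3
  fails at i=3 ⇒ NO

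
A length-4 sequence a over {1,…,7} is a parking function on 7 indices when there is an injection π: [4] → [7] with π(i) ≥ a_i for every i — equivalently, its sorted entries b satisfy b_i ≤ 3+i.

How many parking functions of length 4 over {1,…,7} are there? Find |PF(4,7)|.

|PF(4,7)| = (7−4+1)·(7+1)^(4−1) = 4·512 = 2048
Example (2,1,4,7) → sorted (1,2,4,7): b_i ≤ 3+i ∀i, a PF.

2048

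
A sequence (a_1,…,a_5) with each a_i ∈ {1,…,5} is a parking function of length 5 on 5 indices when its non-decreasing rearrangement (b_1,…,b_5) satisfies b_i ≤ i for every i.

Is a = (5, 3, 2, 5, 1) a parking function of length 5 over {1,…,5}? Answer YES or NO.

Sorted: b = (1, 2, 3, 5, 5).
  b_1=1 ≤ 1
  b_2=2 ≤ 2
  b_3=3 ≤ 3
  b_4=5 > 4
  fails at i=4 ⇒ NO

NO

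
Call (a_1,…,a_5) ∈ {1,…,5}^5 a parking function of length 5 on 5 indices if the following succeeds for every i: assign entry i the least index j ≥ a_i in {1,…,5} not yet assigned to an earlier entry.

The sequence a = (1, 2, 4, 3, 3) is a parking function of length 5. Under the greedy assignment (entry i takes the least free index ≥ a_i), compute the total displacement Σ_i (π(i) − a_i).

2

Σπ = 5·6/2 = 15 (π permutes [5]); Σa = 1+2+4+3+3 = 13; disp = 15−13 = 2.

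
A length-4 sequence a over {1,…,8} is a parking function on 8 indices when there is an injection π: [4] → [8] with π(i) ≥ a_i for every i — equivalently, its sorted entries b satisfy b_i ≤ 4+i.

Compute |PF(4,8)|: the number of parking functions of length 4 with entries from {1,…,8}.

|PF| = (8+1−4)·(8+1)^{4−1} = 5·729 = 3645 (Pollak)
E.g. (8,6,2,5) → sorted (2,5,6,8): b_i ≤ 4+i ∀i, a PF.

3645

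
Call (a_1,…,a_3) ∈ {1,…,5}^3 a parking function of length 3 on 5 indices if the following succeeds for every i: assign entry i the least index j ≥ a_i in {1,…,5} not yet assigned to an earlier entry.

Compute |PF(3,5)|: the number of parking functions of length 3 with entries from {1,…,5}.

|PF| = (5+1−3)·(5+1)^{3−1} = 3×36 = 108 [KW]
Example (1,4,4) → sorted (1,4,4): b_i ≤ 2+i ∀i, a PF.

108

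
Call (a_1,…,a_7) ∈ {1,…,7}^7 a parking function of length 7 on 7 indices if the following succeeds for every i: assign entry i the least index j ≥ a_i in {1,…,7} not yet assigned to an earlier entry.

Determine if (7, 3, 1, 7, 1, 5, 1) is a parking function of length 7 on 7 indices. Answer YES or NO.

Order a: b = (1, 1, 1, 3, 5, 7, 7).
  b_1=1 ≤ 1
  b_2=1 ≤ 2
  b_3=1 ≤ 3
  b_4=3 ≤ 4
  b_5=5 ≤ 5
  b_6=7 > 6
  fails at i=6 ⇒ NO

NO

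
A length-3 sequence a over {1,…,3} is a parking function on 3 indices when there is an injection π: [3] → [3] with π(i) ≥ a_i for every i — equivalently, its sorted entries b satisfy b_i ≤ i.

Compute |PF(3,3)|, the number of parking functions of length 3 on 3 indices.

16

Count = 1·4^2 = 1 · 16 = 16 [KW]
Example (1,2,2) → sorted (1,2,2): b_i ≤ i ∀i, a PF.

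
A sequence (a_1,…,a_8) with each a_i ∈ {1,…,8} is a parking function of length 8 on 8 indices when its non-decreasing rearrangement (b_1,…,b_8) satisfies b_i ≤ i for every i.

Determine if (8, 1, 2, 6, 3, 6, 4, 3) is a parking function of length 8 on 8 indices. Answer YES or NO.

Order a: b = (1, 2, 3, 3, 4, 6, 6, 8).
  b_1=1 ≤ 1
  b_2=2 ≤ 2
  b_3=3 ≤ 3
  b_4=3 ≤ 4
  b_5=4 ≤ 5
  b_6=6 ≤ 6
  b_7=6 ≤ 7
  b_8=8 ≤ 8
All bounds hold ⇒ YES

YES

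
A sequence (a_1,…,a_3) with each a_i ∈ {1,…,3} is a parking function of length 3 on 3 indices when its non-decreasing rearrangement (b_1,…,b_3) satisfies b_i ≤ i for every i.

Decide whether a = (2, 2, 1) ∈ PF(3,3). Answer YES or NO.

Rearranged: b = (1, 2, 2).
  b_1=1 ≤ 1
  b_2=2 ≤ 2
  b_3=2 ≤ 3
All bounds hold ⇒ YES

YES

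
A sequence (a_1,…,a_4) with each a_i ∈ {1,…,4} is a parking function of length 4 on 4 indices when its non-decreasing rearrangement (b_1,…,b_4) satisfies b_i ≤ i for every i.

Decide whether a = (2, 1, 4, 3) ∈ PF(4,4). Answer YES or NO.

Order a: b = (1, 2, 3, 4).
  b_1=1 ≤ 1
  b_2=2 ≤ 2
  b_3=3 ≤ 3
  b_4=4 ≤ 4
All bounds hold ⇒ YES

YES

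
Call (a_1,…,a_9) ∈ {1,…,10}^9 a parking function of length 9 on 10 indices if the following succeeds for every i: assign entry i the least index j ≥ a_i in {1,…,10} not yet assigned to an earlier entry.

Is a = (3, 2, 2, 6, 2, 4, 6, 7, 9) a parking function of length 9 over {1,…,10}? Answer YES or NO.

YES

Rearranged: b = (2, 2, 2, 3, 4, 6, 6, 7, 9).
  b_1=2 ≤ 2
  b_2=2 ≤ 3
  b_3=2 ≤ 4
  b_4=3 ≤ 5
  b_5=4 ≤ 6
  b_6=6 ≤ 7
  b_7=6 ≤ 8
  b_8=7 ≤ 9
  b_9=9 ≤ 10
All bounds hold ⇒ YES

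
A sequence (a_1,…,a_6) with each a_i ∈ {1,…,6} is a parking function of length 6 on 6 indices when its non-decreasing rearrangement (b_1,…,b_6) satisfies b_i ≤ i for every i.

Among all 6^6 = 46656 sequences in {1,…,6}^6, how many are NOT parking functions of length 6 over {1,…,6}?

29849

Count = (6−6+1)·(6+1)^(6−1) = 1×16807 = 16807 (Konheim–Weiss)
Check (4,1,5,6,3,5) → sorted (1,3,4,5,5,6): b_2=3>2, not a PF.
Total 46656; non-PF = 46656−16807 = 29849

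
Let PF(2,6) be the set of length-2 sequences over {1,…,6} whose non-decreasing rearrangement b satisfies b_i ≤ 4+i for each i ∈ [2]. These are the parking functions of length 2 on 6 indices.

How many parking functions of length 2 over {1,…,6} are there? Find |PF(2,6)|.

|PF| = 5·7^1 = 5×7 = 35
Example (2,2) → sorted (2,2): b_i ≤ 4+i ∀i, a PF.

35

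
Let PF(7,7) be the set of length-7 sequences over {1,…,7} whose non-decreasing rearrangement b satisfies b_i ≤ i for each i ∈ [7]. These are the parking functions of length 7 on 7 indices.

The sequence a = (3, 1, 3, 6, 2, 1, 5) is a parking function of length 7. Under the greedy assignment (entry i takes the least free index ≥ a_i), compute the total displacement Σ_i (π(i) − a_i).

7

Σπ = 7·8/2 = 28 (π permutes [7]); Σa = 3+1+3+6+2+1+5 = 21; disp = 28−21 = 7.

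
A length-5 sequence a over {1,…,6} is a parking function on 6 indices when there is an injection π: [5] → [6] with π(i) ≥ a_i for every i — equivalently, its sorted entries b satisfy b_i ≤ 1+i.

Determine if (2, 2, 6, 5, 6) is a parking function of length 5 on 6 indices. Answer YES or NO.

NO

Rearranged: b = (2, 2, 5, 6, 6).
  b_1=2 ≤ 2
  b_2=2 ≤ 3
  b_3=5 > 4
  fails at i=3 ⇒ NO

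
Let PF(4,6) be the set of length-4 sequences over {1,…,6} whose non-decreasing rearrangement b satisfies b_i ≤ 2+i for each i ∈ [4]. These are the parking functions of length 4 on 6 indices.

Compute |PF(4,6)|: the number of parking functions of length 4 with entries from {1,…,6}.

1029

Count = 3·7^3 = 3 · 343 = 1029 (Pollak)
E.g. (5,3,2,5) → sorted (2,3,5,5): b_i ≤ 2+i ∀i, a PF.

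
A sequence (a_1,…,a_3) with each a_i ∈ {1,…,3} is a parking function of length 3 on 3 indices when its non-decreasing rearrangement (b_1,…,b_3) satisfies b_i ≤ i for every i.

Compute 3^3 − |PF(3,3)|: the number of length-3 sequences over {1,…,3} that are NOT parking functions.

|PF(3,3)| = (4−3)·4^(3−1) = 1 · 16 = 16 (Konheim–Weiss)
E.g. (2,3,2) → sorted (2,2,3): b_1=2>1, not a PF.
Total 27; non-PF = 27−16 = 11

11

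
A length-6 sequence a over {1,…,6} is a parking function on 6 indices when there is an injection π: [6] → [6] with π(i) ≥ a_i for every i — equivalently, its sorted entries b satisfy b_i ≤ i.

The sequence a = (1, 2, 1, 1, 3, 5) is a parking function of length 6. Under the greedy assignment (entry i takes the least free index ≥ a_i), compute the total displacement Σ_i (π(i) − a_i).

Σπ = 21 ({1..6} each once); Σa = 1+2+1+1+3+5 = 13; disp = 21−13 = 8.

8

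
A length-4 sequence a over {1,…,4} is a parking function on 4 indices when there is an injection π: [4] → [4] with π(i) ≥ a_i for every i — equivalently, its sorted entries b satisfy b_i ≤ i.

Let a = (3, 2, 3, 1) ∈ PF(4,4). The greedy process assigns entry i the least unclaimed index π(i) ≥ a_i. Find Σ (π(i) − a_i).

1

Σπ(i) = 1+…+4 = 10; Σa = 3+2+3+1 = 9; disp = 10−9 = 1.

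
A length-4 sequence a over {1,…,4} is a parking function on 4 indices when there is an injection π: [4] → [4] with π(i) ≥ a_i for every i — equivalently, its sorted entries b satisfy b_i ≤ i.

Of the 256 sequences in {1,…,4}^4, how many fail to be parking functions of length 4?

131

Count = (5−4)·5^(4−1) = 1·125 = 125 (Konheim–Weiss)
E.g. (2,4,3,4) → sorted (2,3,4,4): b_1=2>1, not a PF.
4^4 − 125 = 256 − 125 = 131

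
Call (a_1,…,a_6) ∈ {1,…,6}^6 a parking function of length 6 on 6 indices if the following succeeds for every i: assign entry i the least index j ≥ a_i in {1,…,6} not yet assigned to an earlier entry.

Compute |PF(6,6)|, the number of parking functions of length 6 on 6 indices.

|PF| = (6−6+1)·(6+1)^(6−1) = 1 · 16807 = 16807 (Pollak)
Example (3,1,4,1,1,3) → sorted (1,1,1,3,3,4): b_i ≤ i ∀i, a PF.

16807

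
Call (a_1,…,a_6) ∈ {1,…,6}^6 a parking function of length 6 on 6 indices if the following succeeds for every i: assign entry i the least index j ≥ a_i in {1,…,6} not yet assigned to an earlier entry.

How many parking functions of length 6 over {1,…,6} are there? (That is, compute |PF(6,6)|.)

|PF| = (6−6+1)·(6+1)^(6−1) = 1 · 16807 = 16807 (Pollak)
E.g. (1,2,3,5,2,5) → sorted (1,2,2,3,5,5): b_i ≤ i ∀i, a PF.

16807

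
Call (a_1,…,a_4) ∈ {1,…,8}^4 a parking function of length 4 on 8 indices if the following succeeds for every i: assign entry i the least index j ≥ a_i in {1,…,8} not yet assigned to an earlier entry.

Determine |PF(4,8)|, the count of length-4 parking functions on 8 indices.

3645

Count = (9−4)·9^(4−1) = 5×729 = 3645 (Konheim–Weiss)
Check (8,6,4,4) → sorted (4,4,6,8): b_i ≤ 4+i ∀i, a PF.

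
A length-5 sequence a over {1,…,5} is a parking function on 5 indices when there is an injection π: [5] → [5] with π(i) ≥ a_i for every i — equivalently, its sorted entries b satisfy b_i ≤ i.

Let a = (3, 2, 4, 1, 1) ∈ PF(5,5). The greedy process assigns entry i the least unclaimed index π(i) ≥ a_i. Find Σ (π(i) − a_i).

4

Σπ = 5·6/2 = 15 (π permutes [5]); Σa = 3+2+4+1+1 = 11; disp = 15−11 = 4.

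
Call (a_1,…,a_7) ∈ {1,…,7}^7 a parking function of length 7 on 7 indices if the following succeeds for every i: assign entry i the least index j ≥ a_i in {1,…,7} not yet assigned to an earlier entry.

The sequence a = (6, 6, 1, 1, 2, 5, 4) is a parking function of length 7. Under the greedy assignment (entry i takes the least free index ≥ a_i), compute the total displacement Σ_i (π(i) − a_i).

3

Σπ = 28 ({1..7} each once); Σa = 6+6+1+1+2+5+4 = 25; disp = 28−25 = 3.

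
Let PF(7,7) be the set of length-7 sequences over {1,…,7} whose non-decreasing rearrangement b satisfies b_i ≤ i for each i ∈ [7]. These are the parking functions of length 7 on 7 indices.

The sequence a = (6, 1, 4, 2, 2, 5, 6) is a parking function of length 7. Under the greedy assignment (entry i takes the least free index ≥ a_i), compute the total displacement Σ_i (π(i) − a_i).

2

Σπ = 28 ({1..7} each once); Σa = 6+1+4+2+2+5+6 = 26; disp = 28−26 = 2.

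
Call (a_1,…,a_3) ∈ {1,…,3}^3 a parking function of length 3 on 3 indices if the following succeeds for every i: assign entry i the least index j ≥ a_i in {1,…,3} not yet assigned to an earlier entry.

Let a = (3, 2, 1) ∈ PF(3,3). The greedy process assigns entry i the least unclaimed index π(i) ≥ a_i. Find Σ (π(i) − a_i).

0

Σπ(i) = 1+…+3 = 6; Σa = 3+2+1 = 6; disp = 6−6 = 0.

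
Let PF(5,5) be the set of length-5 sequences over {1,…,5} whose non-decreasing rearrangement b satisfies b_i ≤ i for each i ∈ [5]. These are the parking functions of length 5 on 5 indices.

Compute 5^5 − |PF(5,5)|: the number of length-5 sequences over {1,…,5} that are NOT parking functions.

Count = (6−5)·6^(5−1) = 1·1296 = 1296 [KW]
Check (4,4,3,4,5) → sorted (3,4,4,4,5): b_1=3>1, not a PF.
Total 3125; non-PF = 3125−1296 = 1829

1829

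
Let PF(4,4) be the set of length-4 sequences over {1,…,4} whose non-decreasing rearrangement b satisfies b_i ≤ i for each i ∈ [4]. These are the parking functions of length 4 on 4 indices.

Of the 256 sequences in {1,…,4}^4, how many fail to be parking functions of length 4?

#PF = (5−4)·5^(4−1) = 1·125 = 125 (Konheim–Weiss)
E.g. (3,4,3,2) → sorted (2,3,3,4): b_1=2>1, not a PF.
4^4 − 125 = 256 − 125 = 131

131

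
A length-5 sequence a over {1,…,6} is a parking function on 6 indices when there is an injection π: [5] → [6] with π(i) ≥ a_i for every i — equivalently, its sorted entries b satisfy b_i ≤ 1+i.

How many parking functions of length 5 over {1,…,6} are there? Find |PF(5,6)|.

Count = (6−5+1)·(6+1)^(5−1) = 2 · 2401 = 4802 [KW]
E.g. (5,3,5,2,3) → sorted (2,3,3,5,5): b_i ≤ 1+i ∀i, a PF.

4802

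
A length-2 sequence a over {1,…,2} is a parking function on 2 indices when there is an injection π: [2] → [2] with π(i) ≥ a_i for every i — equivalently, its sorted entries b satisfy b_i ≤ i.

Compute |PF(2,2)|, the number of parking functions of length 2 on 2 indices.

3

|PF(2,2)| = 1·3^1 = 1×3 = 3
Check (1,1) → sorted (1,1): b_i ≤ i ∀i, a PF.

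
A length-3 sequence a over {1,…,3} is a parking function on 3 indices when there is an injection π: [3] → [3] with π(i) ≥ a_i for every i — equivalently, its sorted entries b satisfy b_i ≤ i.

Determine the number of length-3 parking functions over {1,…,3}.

|PF(3,3)| = (3−3+1)·(3+1)^(3−1) = 1×16 = 16 [KW]
E.g. (2,1,1) → sorted (1,1,2): b_i ≤ i ∀i, a PF.

16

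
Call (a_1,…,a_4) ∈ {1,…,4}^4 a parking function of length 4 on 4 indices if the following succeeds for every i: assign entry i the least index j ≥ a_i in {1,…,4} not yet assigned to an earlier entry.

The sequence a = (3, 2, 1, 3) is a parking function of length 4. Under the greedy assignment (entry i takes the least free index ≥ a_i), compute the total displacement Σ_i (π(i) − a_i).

1

Σπ(i) = 1+…+4 = 10; Σa = 3+2+1+3 = 9; disp = 10−9 = 1.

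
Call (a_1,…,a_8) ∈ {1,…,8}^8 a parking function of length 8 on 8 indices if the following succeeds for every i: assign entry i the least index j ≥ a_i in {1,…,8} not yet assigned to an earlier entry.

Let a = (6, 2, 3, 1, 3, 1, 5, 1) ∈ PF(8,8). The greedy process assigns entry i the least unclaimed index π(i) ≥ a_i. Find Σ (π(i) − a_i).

14

Σπ(i) = 1+…+8 = 36; Σa = 6+2+3+1+3+1+5+1 = 22; disp = 36−22 = 14.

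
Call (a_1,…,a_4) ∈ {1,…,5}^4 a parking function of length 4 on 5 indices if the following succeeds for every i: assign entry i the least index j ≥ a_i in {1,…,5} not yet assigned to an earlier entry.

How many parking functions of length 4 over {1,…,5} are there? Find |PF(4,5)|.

432

|PF(4,5)| = (5+1−4)·(5+1)^{4−1} = 2×216 = 432 [KW]
E.g. (3,3,2,3) → sorted (2,3,3,3): b_i ≤ 1+i ∀i, a PF.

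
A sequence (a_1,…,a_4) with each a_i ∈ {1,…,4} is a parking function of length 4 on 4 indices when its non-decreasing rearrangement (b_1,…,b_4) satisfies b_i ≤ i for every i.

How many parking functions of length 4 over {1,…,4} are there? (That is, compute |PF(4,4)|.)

125

|PF(4,4)| = (5−4)·5^(4−1) = 1·125 = 125 [KW]
Example (1,2,2,3) → sorted (1,2,2,3): b_i ≤ i ∀i, a PF.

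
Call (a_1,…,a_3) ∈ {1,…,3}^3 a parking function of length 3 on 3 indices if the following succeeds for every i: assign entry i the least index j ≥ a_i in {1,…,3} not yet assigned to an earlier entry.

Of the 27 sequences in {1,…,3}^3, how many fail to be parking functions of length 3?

11

#PF = (3+1−3)·(3+1)^{3−1} = 1×16 = 16 (Konheim–Weiss)
Check (3,3,3) → sorted (3,3,3): b_1=3>1, not a PF.
Total 27; non-PF = 27−16 = 11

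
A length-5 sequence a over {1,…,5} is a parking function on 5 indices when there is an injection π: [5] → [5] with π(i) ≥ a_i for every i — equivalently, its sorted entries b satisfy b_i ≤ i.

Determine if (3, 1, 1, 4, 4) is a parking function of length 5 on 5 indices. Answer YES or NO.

Sorted: b = (1, 1, 3, 4, 4).
  b_1=1 ≤ 1
  b_2=1 ≤ 2
  b_3=3 ≤ 3
  b_4=4 ≤ 4
  b_5=4 ≤ 5
All bounds hold ⇒ YES

YES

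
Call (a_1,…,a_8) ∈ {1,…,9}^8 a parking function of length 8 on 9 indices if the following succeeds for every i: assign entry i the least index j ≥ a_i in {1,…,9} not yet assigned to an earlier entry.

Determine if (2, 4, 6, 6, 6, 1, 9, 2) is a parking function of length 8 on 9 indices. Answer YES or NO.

YES

Order a: b = (1, 2, 2, 4, 6, 6, 6, 9).
  b_1=1 ≤ 2
  b_2=2 ≤ 3
  b_3=2 ≤ 4
  b_4=4 ≤ 5
  b_5=6 ≤ 6
  b_6=6 ≤ 7
  b_7=6 ≤ 8
  b_8=9 ≤ 9
All bounds hold ⇒ YES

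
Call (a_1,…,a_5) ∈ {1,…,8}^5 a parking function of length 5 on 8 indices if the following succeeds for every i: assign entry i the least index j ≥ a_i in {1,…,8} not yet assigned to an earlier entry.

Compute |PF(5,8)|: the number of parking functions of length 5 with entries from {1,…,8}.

Count = (9−5)·9^(5−1) = 4·6561 = 26244
Example (1,2,2,6,6) → sorted (1,2,2,6,6): b_i ≤ 3+i ∀i, a PF.

26244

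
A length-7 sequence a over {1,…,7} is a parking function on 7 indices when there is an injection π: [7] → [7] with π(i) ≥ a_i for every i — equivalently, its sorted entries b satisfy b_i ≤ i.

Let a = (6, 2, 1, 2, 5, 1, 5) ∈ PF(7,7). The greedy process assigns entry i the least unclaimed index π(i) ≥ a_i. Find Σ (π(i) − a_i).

Σπ = 7·8/2 = 28 (π permutes [7]); Σa = 6+2+1+2+5+1+5 = 22; disp = 28−22 = 6.

6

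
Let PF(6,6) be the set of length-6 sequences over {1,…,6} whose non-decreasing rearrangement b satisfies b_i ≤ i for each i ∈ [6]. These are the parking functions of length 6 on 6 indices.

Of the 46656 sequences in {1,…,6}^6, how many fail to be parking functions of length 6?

Count = (7−6)·7^(6−1) = 1×16807 = 16807 [KW]
Example (3,4,5,3,3,6) → sorted (3,3,3,4,5,6): b_1=3>1, not a PF.
Total 46656; non-PF = 46656−16807 = 29849

29849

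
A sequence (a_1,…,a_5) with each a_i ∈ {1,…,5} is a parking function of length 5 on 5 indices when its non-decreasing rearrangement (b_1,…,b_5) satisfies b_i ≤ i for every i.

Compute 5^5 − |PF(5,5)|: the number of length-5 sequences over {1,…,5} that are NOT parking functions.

1829

Count = (6−5)·6^(5−1) = 1×1296 = 1296
Example (4,4,4,4,5) → sorted (4,4,4,4,5): b_1=4>1, not a PF.
5^5 − 1296 = 3125 − 1296 = 1829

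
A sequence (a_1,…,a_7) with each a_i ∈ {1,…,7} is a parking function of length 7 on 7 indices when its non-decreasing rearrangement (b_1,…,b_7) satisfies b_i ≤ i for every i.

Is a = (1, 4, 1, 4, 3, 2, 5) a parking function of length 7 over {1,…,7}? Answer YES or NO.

YES

Rearranged: b = (1, 1, 2, 3, 4, 4, 5).
  b_1=1 ≤ 1
  b_2=1 ≤ 2
  b_3=2 ≤ 3
  b_4=3 ≤ 4
  b_5=4 ≤ 5
  b_6=4 ≤ 6
  b_7=5 ≤ 7
All bounds hold ⇒ YES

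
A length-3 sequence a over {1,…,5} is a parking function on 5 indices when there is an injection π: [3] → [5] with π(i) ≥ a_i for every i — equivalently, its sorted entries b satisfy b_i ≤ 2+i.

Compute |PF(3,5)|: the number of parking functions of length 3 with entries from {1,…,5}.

108

Count = (5−3+1)·(5+1)^(3−1) = 3 · 36 = 108
E.g. (3,4,5) → sorted (3,4,5): b_i ≤ 2+i ∀i, a PF.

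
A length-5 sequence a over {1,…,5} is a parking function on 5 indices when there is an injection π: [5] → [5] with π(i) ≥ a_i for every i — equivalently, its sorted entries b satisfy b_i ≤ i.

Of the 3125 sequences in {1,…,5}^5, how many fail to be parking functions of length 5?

|PF(5,5)| = (5+1−5)·(5+1)^{5−1} = 1 · 1296 = 1296 (Pollak)
Example (5,5,4,4,4) → sorted (4,4,4,5,5): b_1=4>1, not a PF.
So 3125 − 1296 = 1829 fail.

1829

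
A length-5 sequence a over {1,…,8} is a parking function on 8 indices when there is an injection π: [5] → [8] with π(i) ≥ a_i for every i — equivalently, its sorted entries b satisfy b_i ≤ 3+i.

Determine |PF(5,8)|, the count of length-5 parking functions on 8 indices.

26244

|PF| = 4·9^4 = 4×6561 = 26244 [KW]
Example (7,1,3,7,6) → sorted (1,3,6,7,7): b_i ≤ 3+i ∀i, a PF.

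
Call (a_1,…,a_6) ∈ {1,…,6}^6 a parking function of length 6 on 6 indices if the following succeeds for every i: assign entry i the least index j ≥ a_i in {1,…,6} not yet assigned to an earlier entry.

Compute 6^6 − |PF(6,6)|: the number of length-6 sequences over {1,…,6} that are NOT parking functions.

|PF(6,6)| = 1·7^5 = 1·16807 = 16807
Example (2,5,3,2,5,3) → sorted (2,2,3,3,5,5): b_1=2>1, not a PF.
6^6 − 16807 = 46656 − 16807 = 29849

29849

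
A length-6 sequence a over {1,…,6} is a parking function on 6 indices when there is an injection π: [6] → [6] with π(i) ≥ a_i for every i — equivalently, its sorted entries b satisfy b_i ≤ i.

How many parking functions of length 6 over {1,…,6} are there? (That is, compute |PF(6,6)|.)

|PF| = (6+1−6)·(6+1)^{6−1} = 1 · 16807 = 16807 [KW]
E.g. (1,4,1,1,1,2) → sorted (1,1,1,1,2,4): b_i ≤ i ∀i, a PF.

16807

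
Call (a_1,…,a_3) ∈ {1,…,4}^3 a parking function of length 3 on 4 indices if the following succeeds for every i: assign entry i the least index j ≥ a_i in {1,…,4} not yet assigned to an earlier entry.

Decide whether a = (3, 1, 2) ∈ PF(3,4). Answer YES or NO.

YES

Order a: b = (1, 2, 3).
  b_1=1 ≤ 2
  b_2=2 ≤ 3
  b_3=3 ≤ 4
All bounds hold ⇒ YES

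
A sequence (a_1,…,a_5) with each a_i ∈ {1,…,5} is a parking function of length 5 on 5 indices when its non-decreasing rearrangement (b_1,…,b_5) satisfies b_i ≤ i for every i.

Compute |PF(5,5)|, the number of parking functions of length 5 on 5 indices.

|PF| = (5−5+1)·(5+1)^(5−1) = 1×1296 = 1296 [KW]
E.g. (4,5,2,1,2) → sorted (1,2,2,4,5): b_i ≤ i ∀i, a PF.

1296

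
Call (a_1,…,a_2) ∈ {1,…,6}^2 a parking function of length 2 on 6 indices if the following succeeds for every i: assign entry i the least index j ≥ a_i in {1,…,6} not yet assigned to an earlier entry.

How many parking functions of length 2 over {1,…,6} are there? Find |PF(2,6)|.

|PF(2,6)| = 5·7^1 = 5×7 = 35
Example (1,5) → sorted (1,5): b_i ≤ 4+i ∀i, a PF.

35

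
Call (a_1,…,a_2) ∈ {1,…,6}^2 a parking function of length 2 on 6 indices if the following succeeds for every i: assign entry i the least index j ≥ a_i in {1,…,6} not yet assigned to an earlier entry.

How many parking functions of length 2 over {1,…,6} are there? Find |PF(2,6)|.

35

Count = (6−2+1)·(6+1)^(2−1) = 5·7 = 35 (Konheim–Weiss)
Example (6,1) → sorted (1,6): b_i ≤ 4+i ∀i, a PF.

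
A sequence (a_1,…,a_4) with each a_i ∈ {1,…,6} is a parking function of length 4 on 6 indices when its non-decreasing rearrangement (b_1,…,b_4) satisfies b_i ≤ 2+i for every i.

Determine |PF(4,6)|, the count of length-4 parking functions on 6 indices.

|PF| = 3·7^3 = 3×343 = 1029 (Konheim–Weiss)
E.g. (6,3,4,2) → sorted (2,3,4,6): b_i ≤ 2+i ∀i, a PF.

1029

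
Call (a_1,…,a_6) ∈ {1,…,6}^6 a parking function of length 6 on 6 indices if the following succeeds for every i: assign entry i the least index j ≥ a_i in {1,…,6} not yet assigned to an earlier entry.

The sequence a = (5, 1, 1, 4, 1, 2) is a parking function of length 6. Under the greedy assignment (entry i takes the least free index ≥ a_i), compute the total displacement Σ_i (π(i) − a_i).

Σπ(i) = 1+…+6 = 21; Σa = 5+1+1+4+1+2 = 14; disp = 21−14 = 7.

7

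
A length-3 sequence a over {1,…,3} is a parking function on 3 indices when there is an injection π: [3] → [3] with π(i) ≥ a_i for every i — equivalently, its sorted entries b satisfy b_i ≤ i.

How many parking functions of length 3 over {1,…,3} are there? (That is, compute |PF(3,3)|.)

16

Count = (4−3)·4^(3−1) = 1×16 = 16 (Pollak)
Check (1,1,2) → sorted (1,1,2): b_i ≤ i ∀i, a PF.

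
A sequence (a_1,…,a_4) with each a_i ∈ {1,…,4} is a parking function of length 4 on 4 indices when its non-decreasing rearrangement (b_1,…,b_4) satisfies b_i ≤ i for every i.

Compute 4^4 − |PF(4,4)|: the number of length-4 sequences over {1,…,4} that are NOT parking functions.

131

Count = (5−4)·5^(4−1) = 1 · 125 = 125 [KW]
One tuple (2,4,4,4) → sorted (2,4,4,4): b_1=2>1, not a PF.
Total 256; non-PF = 256−125 = 131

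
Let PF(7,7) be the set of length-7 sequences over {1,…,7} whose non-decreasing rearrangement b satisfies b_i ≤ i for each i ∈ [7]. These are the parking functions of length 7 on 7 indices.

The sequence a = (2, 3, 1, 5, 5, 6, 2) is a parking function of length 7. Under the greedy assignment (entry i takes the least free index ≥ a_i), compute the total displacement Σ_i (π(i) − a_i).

4

Σπ = 28 ({1..7} each once); Σa = 2+3+1+5+5+6+2 = 24; disp = 28−24 = 4.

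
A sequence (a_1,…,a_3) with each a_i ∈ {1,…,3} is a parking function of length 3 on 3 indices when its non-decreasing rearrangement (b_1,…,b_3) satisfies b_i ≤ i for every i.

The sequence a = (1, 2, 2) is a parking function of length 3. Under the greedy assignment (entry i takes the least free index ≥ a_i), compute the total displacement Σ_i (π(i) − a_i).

Σπ(i) = 1+…+3 = 6; Σa = 1+2+2 = 5; disp = 6−5 = 1.

1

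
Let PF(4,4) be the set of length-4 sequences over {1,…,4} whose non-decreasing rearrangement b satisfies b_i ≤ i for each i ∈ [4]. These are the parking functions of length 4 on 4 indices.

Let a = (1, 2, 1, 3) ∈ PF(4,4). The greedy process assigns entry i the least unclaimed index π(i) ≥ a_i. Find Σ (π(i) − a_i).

3

Σπ = 4·5/2 = 10 (π permutes [4]); Σa = 1+2+1+3 = 7; disp = 10−7 = 3.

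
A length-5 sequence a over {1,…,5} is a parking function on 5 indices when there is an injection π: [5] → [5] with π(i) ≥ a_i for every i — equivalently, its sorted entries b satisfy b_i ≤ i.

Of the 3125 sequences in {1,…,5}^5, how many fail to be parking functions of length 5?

#PF = (5−5+1)·(5+1)^(5−1) = 1×1296 = 1296
Example (1,1,5,5,5) → sorted (1,1,5,5,5): b_3=5>3, not a PF.
5^5 − 1296 = 3125 − 1296 = 1829

1829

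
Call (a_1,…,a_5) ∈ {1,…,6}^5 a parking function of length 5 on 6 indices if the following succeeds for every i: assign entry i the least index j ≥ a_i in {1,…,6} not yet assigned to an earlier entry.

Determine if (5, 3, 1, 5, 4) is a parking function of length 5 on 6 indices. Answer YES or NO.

YES

Sorted: b = (1, 3, 4, 5, 5).
  b_1=1 ≤ 2
  b_2=3 ≤ 3
  b_3=4 ≤ 4
  b_4=5 ≤ 5
  b_5=5 ≤ 6
All bounds hold ⇒ YES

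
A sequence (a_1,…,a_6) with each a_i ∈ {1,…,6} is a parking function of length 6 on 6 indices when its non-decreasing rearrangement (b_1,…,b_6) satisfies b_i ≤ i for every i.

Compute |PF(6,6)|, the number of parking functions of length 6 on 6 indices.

16807

|PF| = 1·7^5 = 1×16807 = 16807
E.g. (1,2,2,5,2,2) → sorted (1,2,2,2,2,5): b_i ≤ i ∀i, a PF.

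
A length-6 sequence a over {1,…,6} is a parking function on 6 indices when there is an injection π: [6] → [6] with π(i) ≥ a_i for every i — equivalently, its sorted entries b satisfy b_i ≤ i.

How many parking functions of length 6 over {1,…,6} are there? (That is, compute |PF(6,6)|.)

16807

#PF = (6+1−6)·(6+1)^{6−1} = 1·16807 = 16807
E.g. (1,2,4,5,2,1) → sorted (1,1,2,2,4,5): b_i ≤ i ∀i, a PF.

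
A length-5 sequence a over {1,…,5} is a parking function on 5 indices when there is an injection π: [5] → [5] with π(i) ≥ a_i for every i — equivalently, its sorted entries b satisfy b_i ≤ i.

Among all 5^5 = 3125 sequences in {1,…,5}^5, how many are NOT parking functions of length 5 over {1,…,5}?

Count = 1·6^4 = 1·1296 = 1296
Check (5,5,5,2,5) → sorted (2,5,5,5,5): b_1=2>1, not a PF.
Total 3125; non-PF = 3125−1296 = 1829

1829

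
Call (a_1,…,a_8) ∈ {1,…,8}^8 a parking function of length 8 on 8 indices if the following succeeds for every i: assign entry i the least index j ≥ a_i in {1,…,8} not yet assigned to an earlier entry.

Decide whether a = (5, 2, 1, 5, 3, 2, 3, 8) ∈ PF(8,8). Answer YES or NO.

YES

Sorted: b = (1, 2, 2, 3, 3, 5, 5, 8).
  b_1=1 ≤ 1
  b_2=2 ≤ 2
  b_3=2 ≤ 3
  b_4=3 ≤ 4
  b_5=3 ≤ 5
  b_6=5 ≤ 6
  b_7=5 ≤ 7
  b_8=8 ≤ 8
All bounds hold ⇒ YES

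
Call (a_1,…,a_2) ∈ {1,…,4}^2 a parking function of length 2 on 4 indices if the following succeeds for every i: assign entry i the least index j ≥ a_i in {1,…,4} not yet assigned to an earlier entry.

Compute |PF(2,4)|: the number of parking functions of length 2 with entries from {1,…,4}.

15

|PF(2,4)| = 3·5^1 = 3×5 = 15 (Konheim–Weiss)
E.g. (2,2) → sorted (2,2): b_i ≤ 2+i ∀i, a PF.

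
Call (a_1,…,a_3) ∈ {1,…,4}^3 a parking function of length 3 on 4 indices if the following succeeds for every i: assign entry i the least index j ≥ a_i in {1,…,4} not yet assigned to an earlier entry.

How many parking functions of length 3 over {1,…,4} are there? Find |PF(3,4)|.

|PF(3,4)| = 2·5^2 = 2·25 = 50 [KW]
One tuple (4,1,2) → sorted (1,2,4): b_i ≤ 1+i ∀i, a PF.

50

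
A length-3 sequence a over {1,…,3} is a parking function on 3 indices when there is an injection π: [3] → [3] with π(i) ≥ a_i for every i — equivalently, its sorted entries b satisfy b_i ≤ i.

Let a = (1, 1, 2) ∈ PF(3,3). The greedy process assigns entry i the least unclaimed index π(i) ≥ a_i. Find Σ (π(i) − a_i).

Σπ(i) = 1+…+3 = 6; Σa = 1+1+2 = 4; disp = 6−4 = 2.

2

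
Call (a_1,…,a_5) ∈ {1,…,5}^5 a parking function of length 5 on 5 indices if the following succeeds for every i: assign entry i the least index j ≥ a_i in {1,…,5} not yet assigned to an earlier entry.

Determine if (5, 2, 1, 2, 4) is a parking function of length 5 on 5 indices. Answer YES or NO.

YES

Order a: b = (1, 2, 2, 4, 5).
  b_1=1 ≤ 1
  b_2=2 ≤ 2
  b_3=2 ≤ 3
  b_4=4 ≤ 4
  b_5=5 ≤ 5
All bounds hold ⇒ YES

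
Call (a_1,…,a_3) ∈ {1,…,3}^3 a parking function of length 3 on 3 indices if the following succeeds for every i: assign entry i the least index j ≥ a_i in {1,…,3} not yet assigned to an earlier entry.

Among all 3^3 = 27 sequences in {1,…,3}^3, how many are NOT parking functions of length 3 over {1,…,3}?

|PF| = (3+1−3)·(3+1)^{3−1} = 1 · 16 = 16
One tuple (3,3,1) → sorted (1,3,3): b_2=3>2, not a PF.
3^3 − 16 = 27 − 16 = 11

11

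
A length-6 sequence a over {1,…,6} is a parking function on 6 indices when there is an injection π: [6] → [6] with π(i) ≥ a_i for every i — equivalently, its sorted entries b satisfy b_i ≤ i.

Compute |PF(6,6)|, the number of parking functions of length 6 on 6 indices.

16807

Count = 1·7^5 = 1×16807 = 16807 (Konheim–Weiss)
E.g. (4,2,3,4,6,1) → sorted (1,2,3,4,4,6): b_i ≤ i ∀i, a PF.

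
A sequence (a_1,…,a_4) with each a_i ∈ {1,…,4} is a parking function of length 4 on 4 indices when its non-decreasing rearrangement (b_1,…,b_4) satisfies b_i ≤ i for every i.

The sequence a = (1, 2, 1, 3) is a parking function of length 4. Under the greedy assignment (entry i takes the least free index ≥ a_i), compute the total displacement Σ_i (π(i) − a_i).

3

Σπ = 10 ({1..4} each once); Σa = 1+2+1+3 = 7; disp = 10−7 = 3.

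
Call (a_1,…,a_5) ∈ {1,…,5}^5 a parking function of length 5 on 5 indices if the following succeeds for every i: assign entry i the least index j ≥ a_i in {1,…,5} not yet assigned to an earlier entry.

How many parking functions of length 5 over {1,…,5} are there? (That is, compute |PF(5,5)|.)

|PF(5,5)| = 1·6^4 = 1×1296 = 1296 (Pollak)
Check (5,2,1,3,2) → sorted (1,2,2,3,5): b_i ≤ i ∀i, a PF.

1296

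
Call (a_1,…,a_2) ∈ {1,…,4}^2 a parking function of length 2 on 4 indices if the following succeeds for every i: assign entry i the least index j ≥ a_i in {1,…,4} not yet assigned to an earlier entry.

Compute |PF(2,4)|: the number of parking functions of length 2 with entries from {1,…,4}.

#PF = (4−2+1)·(4+1)^(2−1) = 3·5 = 15 [KW]
Example (1,2) → sorted (1,2): b_i ≤ 2+i ∀i, a PF.

15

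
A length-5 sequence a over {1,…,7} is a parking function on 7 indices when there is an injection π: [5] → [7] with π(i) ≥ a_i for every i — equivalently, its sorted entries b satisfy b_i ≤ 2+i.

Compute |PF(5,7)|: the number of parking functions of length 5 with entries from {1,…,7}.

12288

#PF = (7−5+1)·(7+1)^(5−1) = 3 · 4096 = 12288 [KW]
One tuple (5,2,4,6,2) → sorted (2,2,4,5,6): b_i ≤ 2+i ∀i, a PF.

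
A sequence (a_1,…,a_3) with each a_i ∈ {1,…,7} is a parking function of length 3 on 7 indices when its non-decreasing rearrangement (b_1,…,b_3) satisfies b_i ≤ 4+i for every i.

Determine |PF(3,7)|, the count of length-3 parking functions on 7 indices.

Count = 5·8^2 = 5×64 = 320 [KW]
One tuple (4,4,3) → sorted (3,4,4): b_i ≤ 4+i ∀i, a PF.

320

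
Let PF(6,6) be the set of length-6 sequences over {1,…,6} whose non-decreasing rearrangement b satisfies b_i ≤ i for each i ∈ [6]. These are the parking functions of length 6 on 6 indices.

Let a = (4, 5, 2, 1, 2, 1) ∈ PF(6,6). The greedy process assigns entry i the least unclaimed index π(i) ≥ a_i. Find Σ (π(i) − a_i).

6

Σπ = 6·7/2 = 21 (π permutes [6]); Σa = 4+5+2+1+2+1 = 15; disp = 21−15 = 6.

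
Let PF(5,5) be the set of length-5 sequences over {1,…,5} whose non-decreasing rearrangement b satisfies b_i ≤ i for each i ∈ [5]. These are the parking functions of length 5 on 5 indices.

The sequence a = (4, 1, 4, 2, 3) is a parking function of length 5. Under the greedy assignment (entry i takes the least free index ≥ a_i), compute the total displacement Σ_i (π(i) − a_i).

1

Σπ(i) = 1+…+5 = 15; Σa = 4+1+4+2+3 = 14; disp = 15−14 = 1.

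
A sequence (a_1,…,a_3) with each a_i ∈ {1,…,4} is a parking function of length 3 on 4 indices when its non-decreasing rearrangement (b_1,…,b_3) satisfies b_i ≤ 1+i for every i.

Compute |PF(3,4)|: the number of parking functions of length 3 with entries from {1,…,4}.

50

|PF(3,4)| = (5−3)·5^(3−1) = 2·25 = 50 [KW]
Check (3,2,1) → sorted (1,2,3): b_i ≤ 1+i ∀i, a PF.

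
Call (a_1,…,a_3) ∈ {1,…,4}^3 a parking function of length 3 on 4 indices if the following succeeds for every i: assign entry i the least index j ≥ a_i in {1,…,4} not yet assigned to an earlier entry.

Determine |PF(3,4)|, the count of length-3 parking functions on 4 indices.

50

Count = (4+1−3)·(4+1)^{3−1} = 2 · 25 = 50
Check (4,1,3) → sorted (1,3,4): b_i ≤ 1+i ∀i, a PF.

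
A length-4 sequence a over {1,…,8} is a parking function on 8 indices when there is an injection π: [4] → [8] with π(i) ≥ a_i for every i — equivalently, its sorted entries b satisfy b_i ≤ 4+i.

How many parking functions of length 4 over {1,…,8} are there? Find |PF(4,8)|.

|PF(4,8)| = (8−4+1)·(8+1)^(4−1) = 5×729 = 3645 [KW]
E.g. (1,5,1,4) → sorted (1,1,4,5): b_i ≤ 4+i ∀i, a PF.

3645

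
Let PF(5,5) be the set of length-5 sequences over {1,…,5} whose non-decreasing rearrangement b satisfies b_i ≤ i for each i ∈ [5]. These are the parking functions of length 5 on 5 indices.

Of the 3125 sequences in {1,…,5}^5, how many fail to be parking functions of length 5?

1829

#PF = (5−5+1)·(5+1)^(5−1) = 1×1296 = 1296 (Konheim–Weiss)
E.g. (3,2,2,5,5) → sorted (2,2,3,5,5): b_1=2>1, not a PF.
5^5 − 1296 = 3125 − 1296 = 1829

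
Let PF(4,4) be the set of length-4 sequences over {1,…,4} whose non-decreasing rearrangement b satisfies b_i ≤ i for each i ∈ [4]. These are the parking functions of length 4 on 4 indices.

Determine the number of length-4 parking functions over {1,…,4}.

125

|PF| = (4+1−4)·(4+1)^{4−1} = 1 · 125 = 125 (Konheim–Weiss)
Example (3,3,2,1) → sorted (1,2,3,3): b_i ≤ i ∀i, a PF.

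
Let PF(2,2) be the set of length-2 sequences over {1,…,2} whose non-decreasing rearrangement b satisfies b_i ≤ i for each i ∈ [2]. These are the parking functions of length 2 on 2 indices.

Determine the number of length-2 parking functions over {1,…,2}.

3

|PF| = 1·3^1 = 1·3 = 3 (Konheim–Weiss)
Check (1,2) → sorted (1,2): b_i ≤ i ∀i, a PF.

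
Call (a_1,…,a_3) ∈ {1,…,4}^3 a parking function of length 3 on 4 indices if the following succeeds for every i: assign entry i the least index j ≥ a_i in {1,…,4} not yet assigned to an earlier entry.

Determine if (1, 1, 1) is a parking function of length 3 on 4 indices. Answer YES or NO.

Order a: b = (1, 1, 1).
  b_1=1 ≤ 2
  b_2=1 ≤ 3
  b_3=1 ≤ 4
All bounds hold ⇒ YES

YES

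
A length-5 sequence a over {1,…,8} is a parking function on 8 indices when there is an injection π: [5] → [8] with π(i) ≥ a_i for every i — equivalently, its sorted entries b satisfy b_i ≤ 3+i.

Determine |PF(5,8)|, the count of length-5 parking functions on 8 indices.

#PF = (8−5+1)·(8+1)^(5−1) = 4 · 6561 = 26244 [KW]
Example (7,2,3,6,6) → sorted (2,3,6,6,7): b_i ≤ 3+i ∀i, a PF.

26244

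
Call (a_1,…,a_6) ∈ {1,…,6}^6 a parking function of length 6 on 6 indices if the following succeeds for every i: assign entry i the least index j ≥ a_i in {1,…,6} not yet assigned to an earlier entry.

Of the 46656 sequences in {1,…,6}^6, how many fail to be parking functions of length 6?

29849

#PF = (6+1−6)·(6+1)^{6−1} = 1·16807 = 16807 (Pollak)
Example (5,3,5,5,3,6) → sorted (3,3,5,5,5,6): b_1=3>1, not a PF.
Total 46656; non-PF = 46656−16807 = 29849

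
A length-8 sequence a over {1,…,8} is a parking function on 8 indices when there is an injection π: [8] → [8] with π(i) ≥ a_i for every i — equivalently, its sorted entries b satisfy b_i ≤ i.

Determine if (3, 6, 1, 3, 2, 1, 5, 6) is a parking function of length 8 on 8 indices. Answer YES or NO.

YES

Order a: b = (1, 1, 2, 3, 3, 5, 6, 6).
  b_1=1 ≤ 1
  b_2=1 ≤ 2
  b_3=2 ≤ 3
  b_4=3 ≤ 4
  b_5=3 ≤ 5
  b_6=5 ≤ 6
  b_7=6 ≤ 7
  b_8=6 ≤ 8
All bounds hold ⇒ YES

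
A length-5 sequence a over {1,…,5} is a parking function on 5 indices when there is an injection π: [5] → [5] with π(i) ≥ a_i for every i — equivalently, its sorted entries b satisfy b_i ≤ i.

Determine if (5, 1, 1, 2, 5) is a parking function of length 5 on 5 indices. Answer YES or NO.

Order a: b = (1, 1, 2, 5, 5).
  b_1=1 ≤ 1
  b_2=1 ≤ 2
  b_3=2 ≤ 3
  b_4=5 > 4
  fails at i=4 ⇒ NO

NO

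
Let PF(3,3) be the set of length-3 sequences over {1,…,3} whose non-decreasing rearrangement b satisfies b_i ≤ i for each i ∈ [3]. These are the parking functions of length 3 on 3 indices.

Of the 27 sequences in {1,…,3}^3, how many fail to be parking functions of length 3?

11

#PF = 1·4^2 = 1·16 = 16
Check (2,3,2) → sorted (2,2,3): b_1=2>1, not a PF.
Total 27; non-PF = 27−16 = 11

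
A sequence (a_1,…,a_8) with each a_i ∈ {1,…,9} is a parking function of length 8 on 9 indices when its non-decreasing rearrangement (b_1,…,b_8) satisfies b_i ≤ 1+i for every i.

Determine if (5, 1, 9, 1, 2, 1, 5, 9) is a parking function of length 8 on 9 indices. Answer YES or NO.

NO

Order a: b = (1, 1, 1, 2, 5, 5, 9, 9).
  b_1=1 ≤ 2
  b_2=1 ≤ 3
  b_3=1 ≤ 4
  b_4=2 ≤ 5
  b_5=5 ≤ 6
  b_6=5 ≤ 7
  b_7=9 > 8
  fails at i=7 ⇒ NO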